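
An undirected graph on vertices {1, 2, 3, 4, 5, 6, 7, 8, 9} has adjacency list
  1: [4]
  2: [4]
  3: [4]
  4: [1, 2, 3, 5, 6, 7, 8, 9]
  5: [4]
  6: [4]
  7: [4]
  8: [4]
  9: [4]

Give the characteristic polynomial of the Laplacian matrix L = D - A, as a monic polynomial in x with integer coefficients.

Reading degrees in the order [1, 2, 3, 4, 5, 6, 7, 8, 9] gives [1, 1, 1, 8, 1, 1, 1, 1, 1]; set D = diag(1, 1, 1, 8, 1, 1, 1, 1, 1) and form L = D - A. The eigenvalues of L are [0, 1, 1, 1, 1, 1, 1, 1, 9]; the characteristic polynomial is the product of (x - lambda_i), which multiplies out to x^9 - 16x^8 + 84x^7 - 224x^6 + 350x^5 - 336x^4 + 196x^3 - 64x^2 + 9x. The coefficient of x^8 equals -trace(L) = -16, matching the sum of degrees. The eigenvalues sum to 16, which equals trace(L) = 2|E|. There is one zero in the spectrum, matching the 1 component.

x^9 - 16x^8 + 84x^7 - 224x^6 + 350x^5 - 336x^4 + 196x^3 - 64x^2 + 9x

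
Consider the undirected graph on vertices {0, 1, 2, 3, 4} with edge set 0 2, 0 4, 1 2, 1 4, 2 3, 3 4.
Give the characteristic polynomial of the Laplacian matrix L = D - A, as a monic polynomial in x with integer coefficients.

Each diagonal entry of L is the vertex degree and each off-diagonal entry is -1 where an edge is present, 0 otherwise; in the order [0, 1, 2, 3, 4] the diagonal is [2, 2, 3, 2, 3]. L has integer entries, so p(x) = det(xI - L) has integer coefficients. Expanding the determinant yields x^5 - 12x^4 + 51x^3 - 92x^2 + 60x. Since p(0) = det(-L) = 0, x divides p(x). By the matrix-tree theorem the graph has (1/5) * product of the nonzero eigenvalues = 12 spanning trees.

x^5 - 12x^4 + 51x^3 - 92x^2 + 60x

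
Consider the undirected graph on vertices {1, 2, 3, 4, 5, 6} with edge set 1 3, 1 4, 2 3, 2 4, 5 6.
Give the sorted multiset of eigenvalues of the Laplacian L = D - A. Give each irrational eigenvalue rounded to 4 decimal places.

[0, 0, 2, 2, 2, 4]

With the vertex order [1, 2, 3, 4, 5, 6], the degrees are [2, 2, 2, 2, 1, 1], giving D = diag(2, 2, 2, 2, 1, 1) and L = D - A. L is symmetric positive semidefinite, so every eigenvalue is real and nonnegative. The 2 zero eigenvalues correspond to the 2 connected components. The largest eigenvalue, 4, is at most the vertex count 6.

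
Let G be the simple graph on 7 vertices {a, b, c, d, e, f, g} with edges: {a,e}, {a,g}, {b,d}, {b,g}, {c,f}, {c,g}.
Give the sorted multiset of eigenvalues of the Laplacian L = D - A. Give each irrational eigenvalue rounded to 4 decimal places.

Reading degrees in the order [a, b, c, d, e, f, g] gives [2, 2, 2, 1, 1, 1, 3]; set D = diag(2, 2, 2, 1, 1, 1, 3) and form L = D - A. L is symmetric positive semidefinite, so every eigenvalue is real and nonnegative. The single zero eigenvalue shows the graph is connected. The eigenvalues sum to 12, which equals trace(L) = 2|E|.

[0, 0.3820, 0.3820, 1.5858, 2.6180, 2.6180, 4.4142]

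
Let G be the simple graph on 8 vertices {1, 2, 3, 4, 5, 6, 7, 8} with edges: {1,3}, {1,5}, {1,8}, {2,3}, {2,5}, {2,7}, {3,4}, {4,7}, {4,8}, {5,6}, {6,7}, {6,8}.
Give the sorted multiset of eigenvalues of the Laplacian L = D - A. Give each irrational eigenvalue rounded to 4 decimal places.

[0, 2, 2, 2, 4, 4, 4, 6]

Each diagonal entry of L is the vertex degree and each off-diagonal entry is -1 where an edge is present, 0 otherwise; in the order [1, 2, 3, 4, 5, 6, 7, 8] the diagonal is [3, 3, 3, 3, 3, 3, 3, 3]. L is symmetric positive semidefinite, so every eigenvalue is real and nonnegative. By the matrix-tree theorem the graph has (1/8) * product of the nonzero eigenvalues = 384 spanning trees.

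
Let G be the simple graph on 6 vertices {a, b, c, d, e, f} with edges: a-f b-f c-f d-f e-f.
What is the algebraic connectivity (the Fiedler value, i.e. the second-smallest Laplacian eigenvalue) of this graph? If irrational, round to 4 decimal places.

With the vertex order [a, b, c, d, e, f], the degrees are [1, 1, 1, 1, 1, 5], giving D = diag(1, 1, 1, 1, 1, 5) and L = D - A. The sorted Laplacian eigenvalues are [0, 1, 1, 1, 1, 6]; the algebraic connectivity is the second entry, 1. There is one zero in the spectrum, matching the 1 component. The largest eigenvalue, 6, is at most the vertex count 6.

1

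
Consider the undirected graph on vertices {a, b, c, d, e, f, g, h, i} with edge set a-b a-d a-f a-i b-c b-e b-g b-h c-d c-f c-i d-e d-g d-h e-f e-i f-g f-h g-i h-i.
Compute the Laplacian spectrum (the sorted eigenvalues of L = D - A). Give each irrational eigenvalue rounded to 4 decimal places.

Each diagonal entry of L is the vertex degree and each off-diagonal entry is -1 where an edge is present, 0 otherwise; in the order [a, b, c, d, e, f, g, h, i] the diagonal is [4, 5, 4, 5, 4, 5, 4, 4, 5]. Diagonalising L (or applying a numerical eigensolver to the 9x9 matrix) gives the spectrum above.

[0, 4, 4, 4, 4, 5, 5, 5, 9]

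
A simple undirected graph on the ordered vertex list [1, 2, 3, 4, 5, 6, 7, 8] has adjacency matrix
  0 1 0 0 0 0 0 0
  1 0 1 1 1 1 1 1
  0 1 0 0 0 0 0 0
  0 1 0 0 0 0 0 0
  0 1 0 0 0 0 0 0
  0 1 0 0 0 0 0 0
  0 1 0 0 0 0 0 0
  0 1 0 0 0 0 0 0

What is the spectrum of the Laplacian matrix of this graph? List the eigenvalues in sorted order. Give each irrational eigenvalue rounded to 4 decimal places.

With the vertex order [1, 2, 3, 4, 5, 6, 7, 8], the degrees are [1, 7, 1, 1, 1, 1, 1, 1], giving D = diag(1, 7, 1, 1, 1, 1, 1, 1) and L = D - A. The multiplicity of 0 as a Laplacian eigenvalue equals the number of connected components. The largest eigenvalue, 8, is at most the vertex count 8.

[0, 1, 1, 1, 1, 1, 1, 8]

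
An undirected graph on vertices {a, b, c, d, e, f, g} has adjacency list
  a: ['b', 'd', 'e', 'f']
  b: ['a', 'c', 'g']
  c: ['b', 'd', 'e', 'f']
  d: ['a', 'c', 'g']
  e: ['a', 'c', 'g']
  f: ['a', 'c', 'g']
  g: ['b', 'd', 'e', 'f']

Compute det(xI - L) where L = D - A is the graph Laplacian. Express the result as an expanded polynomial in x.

x^7 - 24x^6 + 234x^5 - 1192x^4 + 3357x^3 - 4968x^2 + 3024x

Reading degrees in the order [a, b, c, d, e, f, g] gives [4, 3, 4, 3, 3, 3, 4]; set D = diag(4, 3, 4, 3, 3, 3, 4) and form L = D - A. Computing det(xI - L) by cofactor expansion (or equivalently via sum-over-permutations) gives x^7 - 24x^6 + 234x^5 - 1192x^4 + 3357x^3 - 4968x^2 + 3024x. Since p(0) = det(-L) = 0, x divides p(x). The largest eigenvalue, 7, is at most the vertex count 7.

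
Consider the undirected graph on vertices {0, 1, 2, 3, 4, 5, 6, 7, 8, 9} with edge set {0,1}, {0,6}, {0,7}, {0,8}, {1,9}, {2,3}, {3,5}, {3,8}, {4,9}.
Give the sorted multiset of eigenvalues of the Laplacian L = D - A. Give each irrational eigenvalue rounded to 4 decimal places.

[0, 0.1648, 0.3883, 1, 1, 1.4358, 1.6684, 3.1150, 4.0226, 5.2050]

Each diagonal entry of L is the vertex degree and each off-diagonal entry is -1 where an edge is present, 0 otherwise; in the order [0, 1, 2, 3, 4, 5, 6, 7, 8, 9] the diagonal is [4, 2, 1, 3, 1, 1, 1, 1, 2, 2]. L is symmetric positive semidefinite, so every eigenvalue is real and nonnegative. By the matrix-tree theorem the graph has (1/10) * product of the nonzero eigenvalues = 1 spanning tree. There is one zero in the spectrum, matching the 1 component.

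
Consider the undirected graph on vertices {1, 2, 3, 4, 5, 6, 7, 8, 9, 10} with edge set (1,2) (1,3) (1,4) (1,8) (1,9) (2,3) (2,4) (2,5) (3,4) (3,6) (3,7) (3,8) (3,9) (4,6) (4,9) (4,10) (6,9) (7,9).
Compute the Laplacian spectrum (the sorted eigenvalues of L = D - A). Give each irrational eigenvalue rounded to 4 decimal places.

[0, 0.7613, 0.9419, 1.7329, 2.3201, 3.4403, 5.0674, 6.5624, 7.1144, 8.0594]

Each diagonal entry of L is the vertex degree and each off-diagonal entry is -1 where an edge is present, 0 otherwise; in the order [1, 2, 3, 4, 5, 6, 7, 8, 9, 10] the diagonal is [5, 4, 7, 6, 1, 3, 2, 2, 5, 1]. Since every row of L sums to 0, the all-ones vector is in the kernel and 0 is an eigenvalue.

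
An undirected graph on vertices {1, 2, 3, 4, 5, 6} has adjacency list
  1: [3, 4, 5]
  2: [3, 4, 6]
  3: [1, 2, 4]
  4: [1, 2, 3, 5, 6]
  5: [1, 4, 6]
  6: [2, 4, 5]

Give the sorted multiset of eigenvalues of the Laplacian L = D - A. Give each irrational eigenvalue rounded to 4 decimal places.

Reading degrees in the order [1, 2, 3, 4, 5, 6] gives [3, 3, 3, 5, 3, 3]; set D = diag(3, 3, 3, 5, 3, 3) and form L = D - A. Diagonalising L (or applying a numerical eigensolver to the 6x6 matrix) gives the spectrum above. The single zero eigenvalue shows the graph is connected. The largest eigenvalue, 6, is at most the vertex count 6.

[0, 2.3820, 2.3820, 4.6180, 4.6180, 6]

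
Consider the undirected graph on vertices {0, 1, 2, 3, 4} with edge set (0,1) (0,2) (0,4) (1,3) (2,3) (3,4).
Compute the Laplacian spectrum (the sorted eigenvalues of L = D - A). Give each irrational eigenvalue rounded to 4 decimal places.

[0, 2, 2, 3, 5]

Each diagonal entry of L is the vertex degree and each off-diagonal entry is -1 where an edge is present, 0 otherwise; in the order [0, 1, 2, 3, 4] the diagonal is [3, 2, 2, 3, 2]. Since every row of L sums to 0, the all-ones vector is in the kernel and 0 is an eigenvalue. By the matrix-tree theorem the graph has (1/5) * product of the nonzero eigenvalues = 12 spanning trees.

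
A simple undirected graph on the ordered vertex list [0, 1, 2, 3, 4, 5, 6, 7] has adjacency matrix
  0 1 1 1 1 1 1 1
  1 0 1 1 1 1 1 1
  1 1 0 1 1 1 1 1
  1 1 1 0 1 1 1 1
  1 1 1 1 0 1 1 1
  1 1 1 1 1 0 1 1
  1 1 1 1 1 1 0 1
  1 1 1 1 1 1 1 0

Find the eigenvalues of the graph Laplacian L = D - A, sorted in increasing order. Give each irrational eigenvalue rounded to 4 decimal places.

Reading degrees in the order [0, 1, 2, 3, 4, 5, 6, 7] gives [7, 7, 7, 7, 7, 7, 7, 7]; set D = diag(7, 7, 7, 7, 7, 7, 7, 7) and form L = D - A. Since every row of L sums to 0, the all-ones vector is in the kernel and 0 is an eigenvalue. The single zero eigenvalue shows the graph is connected. There is one zero in the spectrum, matching the 1 component.

[0, 8, 8, 8, 8, 8, 8, 8]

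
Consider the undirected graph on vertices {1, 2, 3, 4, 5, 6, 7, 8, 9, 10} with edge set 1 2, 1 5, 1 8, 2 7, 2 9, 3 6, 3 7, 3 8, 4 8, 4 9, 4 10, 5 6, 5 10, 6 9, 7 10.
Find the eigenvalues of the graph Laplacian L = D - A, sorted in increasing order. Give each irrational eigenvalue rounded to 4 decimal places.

Each diagonal entry of L is the vertex degree and each off-diagonal entry is -1 where an edge is present, 0 otherwise; in the order [1, 2, 3, 4, 5, 6, 7, 8, 9, 10] the diagonal is [3, 3, 3, 3, 3, 3, 3, 3, 3, 3]. L is symmetric positive semidefinite, so every eigenvalue is real and nonnegative. The eigenvalues sum to 30, which equals trace(L) = 2|E|.

[0, 2, 2, 2, 2, 2, 5, 5, 5, 5]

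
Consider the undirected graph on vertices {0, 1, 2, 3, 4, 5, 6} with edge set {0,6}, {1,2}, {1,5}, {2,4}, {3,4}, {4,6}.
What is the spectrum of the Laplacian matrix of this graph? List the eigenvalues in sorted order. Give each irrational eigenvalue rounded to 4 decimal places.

Reading degrees in the order [0, 1, 2, 3, 4, 5, 6] gives [1, 2, 2, 1, 3, 1, 2]; set D = diag(1, 2, 2, 1, 3, 1, 2) and form L = D - A. L is symmetric positive semidefinite, so every eigenvalue is real and nonnegative. The largest eigenvalue, 4.3342, is at most the vertex count 7. The eigenvalues sum to 12, which equals trace(L) = 2|E|.

[0, 0.2603, 0.6262, 1.4055, 2.2742, 3.0996, 4.3342]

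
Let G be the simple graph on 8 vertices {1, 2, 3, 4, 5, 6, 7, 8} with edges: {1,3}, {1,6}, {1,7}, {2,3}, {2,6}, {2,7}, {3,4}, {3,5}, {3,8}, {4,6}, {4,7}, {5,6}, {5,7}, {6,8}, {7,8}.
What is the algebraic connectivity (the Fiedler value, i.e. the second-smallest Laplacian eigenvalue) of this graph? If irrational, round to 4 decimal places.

3

With the vertex order [1, 2, 3, 4, 5, 6, 7, 8], the degrees are [3, 3, 5, 3, 3, 5, 5, 3], giving D = diag(3, 3, 5, 3, 3, 5, 5, 3) and L = D - A. Computing the eigenvalues of L and sorting gives [0, 3, 3, 3, 3, 5, 5, 8]. The Fiedler value lambda_2 = 3 is strictly positive, so the graph is connected. By the matrix-tree theorem the graph has (1/8) * product of the nonzero eigenvalues = 2025 spanning trees.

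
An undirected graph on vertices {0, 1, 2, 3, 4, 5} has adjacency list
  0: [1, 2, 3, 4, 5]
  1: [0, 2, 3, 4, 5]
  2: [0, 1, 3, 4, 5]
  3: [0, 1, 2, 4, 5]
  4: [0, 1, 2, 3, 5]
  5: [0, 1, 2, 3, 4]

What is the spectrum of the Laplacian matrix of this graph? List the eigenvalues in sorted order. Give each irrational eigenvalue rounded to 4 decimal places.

Each diagonal entry of L is the vertex degree and each off-diagonal entry is -1 where an edge is present, 0 otherwise; in the order [0, 1, 2, 3, 4, 5] the diagonal is [5, 5, 5, 5, 5, 5]. Since every row of L sums to 0, the all-ones vector is in the kernel and 0 is an eigenvalue. The eigenvalues sum to 30, which equals trace(L) = 2|E|. By the matrix-tree theorem the graph has (1/6) * product of the nonzero eigenvalues = 1296 spanning trees.

[0, 6, 6, 6, 6, 6]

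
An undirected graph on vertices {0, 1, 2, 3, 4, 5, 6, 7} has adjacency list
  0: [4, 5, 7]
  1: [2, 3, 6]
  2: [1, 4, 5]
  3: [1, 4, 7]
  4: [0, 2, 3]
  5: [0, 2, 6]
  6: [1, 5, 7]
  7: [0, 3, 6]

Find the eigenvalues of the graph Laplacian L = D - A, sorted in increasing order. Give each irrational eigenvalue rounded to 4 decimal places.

[0, 2, 2, 2, 4, 4, 4, 6]

Each diagonal entry of L is the vertex degree and each off-diagonal entry is -1 where an edge is present, 0 otherwise; in the order [0, 1, 2, 3, 4, 5, 6, 7] the diagonal is [3, 3, 3, 3, 3, 3, 3, 3]. Diagonalising L (or applying a numerical eigensolver to the 8x8 matrix) gives the spectrum above. The single zero eigenvalue shows the graph is connected. The largest eigenvalue, 6, is at most the vertex count 8.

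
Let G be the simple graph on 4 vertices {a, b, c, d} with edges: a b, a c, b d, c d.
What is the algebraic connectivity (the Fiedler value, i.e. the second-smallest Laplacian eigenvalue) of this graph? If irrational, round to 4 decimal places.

2

With the vertex order [a, b, c, d], the degrees are [2, 2, 2, 2], giving D = diag(2, 2, 2, 2) and L = D - A. The smallest Laplacian eigenvalue is always 0. The next one, lambda_2 = 2, measures how hard the graph is to disconnect: larger values mean better connectivity. There is one zero in the spectrum, matching the 1 component.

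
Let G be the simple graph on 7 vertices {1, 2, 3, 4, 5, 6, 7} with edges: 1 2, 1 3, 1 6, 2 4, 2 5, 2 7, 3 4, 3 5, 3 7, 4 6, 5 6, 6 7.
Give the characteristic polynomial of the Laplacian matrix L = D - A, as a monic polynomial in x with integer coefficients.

Each diagonal entry of L is the vertex degree and each off-diagonal entry is -1 where an edge is present, 0 otherwise; in the order [1, 2, 3, 4, 5, 6, 7] the diagonal is [3, 4, 4, 3, 3, 4, 3]. L has integer entries, so p(x) = det(xI - L) has integer coefficients. Expanding the determinant yields x^7 - 24x^6 + 234x^5 - 1192x^4 + 3357x^3 - 4968x^2 + 3024x. The coefficient of x^6 equals -trace(L) = -24, matching the sum of degrees. There is one zero in the spectrum, matching the 1 component. The largest eigenvalue, 7, is at most the vertex count 7.

x^7 - 24x^6 + 234x^5 - 1192x^4 + 3357x^3 - 4968x^2 + 3024x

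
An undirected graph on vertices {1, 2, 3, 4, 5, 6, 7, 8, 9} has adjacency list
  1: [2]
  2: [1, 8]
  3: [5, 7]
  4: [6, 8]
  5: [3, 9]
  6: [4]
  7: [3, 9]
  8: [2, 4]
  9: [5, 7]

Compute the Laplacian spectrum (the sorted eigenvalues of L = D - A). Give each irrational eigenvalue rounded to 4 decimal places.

[0, 0, 0.3820, 1.3820, 2, 2, 2.6180, 3.6180, 4]

Reading degrees in the order [1, 2, 3, 4, 5, 6, 7, 8, 9] gives [1, 2, 2, 2, 2, 1, 2, 2, 2]; set D = diag(1, 2, 2, 2, 2, 1, 2, 2, 2) and form L = D - A. Diagonalising L (or applying a numerical eigensolver to the 9x9 matrix) gives the spectrum above. The 2 zero eigenvalues correspond to the 2 connected components.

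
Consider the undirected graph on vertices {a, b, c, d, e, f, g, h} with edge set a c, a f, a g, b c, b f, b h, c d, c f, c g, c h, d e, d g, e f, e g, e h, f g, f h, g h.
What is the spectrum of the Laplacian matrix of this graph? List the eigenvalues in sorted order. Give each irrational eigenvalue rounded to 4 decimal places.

Reading degrees in the order [a, b, c, d, e, f, g, h] gives [3, 3, 6, 3, 4, 6, 6, 5]; set D = diag(3, 3, 6, 3, 4, 6, 6, 5) and form L = D - A. Since every row of L sums to 0, the all-ones vector is in the kernel and 0 is an eigenvalue. The single zero eigenvalue shows the graph is connected. The eigenvalues sum to 36, which equals trace(L) = 2|E|.

[0, 2.4178, 2.7639, 3.9106, 5.5026, 6.7659, 7.2361, 7.4030]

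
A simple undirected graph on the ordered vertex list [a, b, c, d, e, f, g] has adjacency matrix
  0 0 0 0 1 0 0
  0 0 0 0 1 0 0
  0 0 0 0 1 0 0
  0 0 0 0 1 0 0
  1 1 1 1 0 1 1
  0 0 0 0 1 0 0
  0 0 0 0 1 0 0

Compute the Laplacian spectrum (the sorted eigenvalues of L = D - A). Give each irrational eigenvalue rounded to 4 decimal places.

[0, 1, 1, 1, 1, 1, 7]

Each diagonal entry of L is the vertex degree and each off-diagonal entry is -1 where an edge is present, 0 otherwise; in the order [a, b, c, d, e, f, g] the diagonal is [1, 1, 1, 1, 6, 1, 1]. Since every row of L sums to 0, the all-ones vector is in the kernel and 0 is an eigenvalue. The single zero eigenvalue shows the graph is connected. There is one zero in the spectrum, matching the 1 component. The largest eigenvalue, 7, is at most the vertex count 7.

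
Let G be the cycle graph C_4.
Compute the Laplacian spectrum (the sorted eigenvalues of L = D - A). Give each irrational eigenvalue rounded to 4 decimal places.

The graph has 4 vertices and degree multiset [2, 2, 2, 2]; D is the diagonal matrix of degrees and L = D - A. L is symmetric positive semidefinite, so every eigenvalue is real and nonnegative. The largest eigenvalue, 4, is at most the vertex count 4. There is one zero in the spectrum, matching the 1 component.

[0, 2, 2, 4]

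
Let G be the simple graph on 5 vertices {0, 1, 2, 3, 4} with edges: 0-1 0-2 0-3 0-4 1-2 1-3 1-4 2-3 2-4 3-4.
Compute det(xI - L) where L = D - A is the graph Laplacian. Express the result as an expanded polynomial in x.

Reading degrees in the order [0, 1, 2, 3, 4] gives [4, 4, 4, 4, 4]; set D = diag(4, 4, 4, 4, 4) and form L = D - A. Computing det(xI - L) by cofactor expansion (or equivalently via sum-over-permutations) gives x^5 - 20x^4 + 150x^3 - 500x^2 + 625x. The coefficient of x^4 equals -trace(L) = -20, matching the sum of degrees. By the matrix-tree theorem the graph has (1/5) * product of the nonzero eigenvalues = 125 spanning trees.

x^5 - 20x^4 + 150x^3 - 500x^2 + 625x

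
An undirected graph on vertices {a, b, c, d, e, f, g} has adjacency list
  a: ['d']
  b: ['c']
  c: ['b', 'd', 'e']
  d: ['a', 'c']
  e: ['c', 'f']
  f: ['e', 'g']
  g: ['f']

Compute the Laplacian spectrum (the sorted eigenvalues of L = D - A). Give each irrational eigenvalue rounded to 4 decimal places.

Each diagonal entry of L is the vertex degree and each off-diagonal entry is -1 where an edge is present, 0 otherwise; in the order [a, b, c, d, e, f, g] the diagonal is [1, 1, 3, 2, 2, 2, 1]. Diagonalising L (or applying a numerical eigensolver to the 7x7 matrix) gives the spectrum above. The single zero eigenvalue shows the graph is connected.

[0, 0.2603, 0.6262, 1.4055, 2.2742, 3.0996, 4.3342]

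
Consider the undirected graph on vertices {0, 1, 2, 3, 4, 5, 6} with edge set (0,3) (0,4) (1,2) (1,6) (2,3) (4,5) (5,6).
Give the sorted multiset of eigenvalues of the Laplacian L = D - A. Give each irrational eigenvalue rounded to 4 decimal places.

Reading degrees in the order [0, 1, 2, 3, 4, 5, 6] gives [2, 2, 2, 2, 2, 2, 2]; set D = diag(2, 2, 2, 2, 2, 2, 2) and form L = D - A. L is symmetric positive semidefinite, so every eigenvalue is real and nonnegative. The single zero eigenvalue shows the graph is connected. There is one zero in the spectrum, matching the 1 component. The eigenvalues sum to 14, which equals trace(L) = 2|E|.

[0, 0.7530, 0.7530, 2.4450, 2.4450, 3.8019, 3.8019]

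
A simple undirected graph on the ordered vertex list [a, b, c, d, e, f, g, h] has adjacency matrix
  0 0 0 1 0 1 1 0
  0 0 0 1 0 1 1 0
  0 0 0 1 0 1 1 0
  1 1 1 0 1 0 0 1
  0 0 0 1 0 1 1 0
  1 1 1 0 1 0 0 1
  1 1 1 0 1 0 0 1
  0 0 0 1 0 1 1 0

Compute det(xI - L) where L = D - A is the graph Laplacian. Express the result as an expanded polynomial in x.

x^8 - 30x^7 + 375x^6 - 2540x^5 + 10095x^4 - 23598x^3 + 30105x^2 - 16200x

With the vertex order [a, b, c, d, e, f, g, h], the degrees are [3, 3, 3, 5, 3, 5, 5, 3], giving D = diag(3, 3, 3, 5, 3, 5, 5, 3) and L = D - A. The eigenvalues of L are [0, 3, 3, 3, 3, 5, 5, 8]; the characteristic polynomial is the product of (x - lambda_i), which multiplies out to x^8 - 30x^7 + 375x^6 - 2540x^5 + 10095x^4 - 23598x^3 + 30105x^2 - 16200x. Since p(0) = det(-L) = 0, x divides p(x). The eigenvalues sum to 30, which equals trace(L) = 2|E|. By the matrix-tree theorem the graph has (1/8) * product of the nonzero eigenvalues = 2025 spanning trees.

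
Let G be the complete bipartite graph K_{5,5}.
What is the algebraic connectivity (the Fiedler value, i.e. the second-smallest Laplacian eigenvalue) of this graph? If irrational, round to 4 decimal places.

5

The graph has 10 vertices and degree multiset [5, 5, 5, 5, 5, 5, 5, 5, 5, 5]; D is the diagonal matrix of degrees and L = D - A. The smallest Laplacian eigenvalue is always 0. The next one, lambda_2 = 5, measures how hard the graph is to disconnect: larger values mean better connectivity. The eigenvalues sum to 50, which equals trace(L) = 2|E|.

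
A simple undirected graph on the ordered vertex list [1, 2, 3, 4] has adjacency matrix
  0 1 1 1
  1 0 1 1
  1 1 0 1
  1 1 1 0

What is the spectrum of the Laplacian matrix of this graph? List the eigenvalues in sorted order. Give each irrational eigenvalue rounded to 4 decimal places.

[0, 4, 4, 4]

With the vertex order [1, 2, 3, 4], the degrees are [3, 3, 3, 3], giving D = diag(3, 3, 3, 3) and L = D - A. L is symmetric positive semidefinite, so every eigenvalue is real and nonnegative. The single zero eigenvalue shows the graph is connected. The largest eigenvalue, 4, is at most the vertex count 4. There is one zero in the spectrum, matching the 1 component.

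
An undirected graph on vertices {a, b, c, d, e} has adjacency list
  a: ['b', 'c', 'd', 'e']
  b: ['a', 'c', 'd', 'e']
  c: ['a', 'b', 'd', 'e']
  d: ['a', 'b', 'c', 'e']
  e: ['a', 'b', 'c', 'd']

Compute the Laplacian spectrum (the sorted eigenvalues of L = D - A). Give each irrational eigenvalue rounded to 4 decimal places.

[0, 5, 5, 5, 5]

Each diagonal entry of L is the vertex degree and each off-diagonal entry is -1 where an edge is present, 0 otherwise; in the order [a, b, c, d, e] the diagonal is [4, 4, 4, 4, 4]. Diagonalising L (or applying a numerical eigensolver to the 5x5 matrix) gives the spectrum above. The single zero eigenvalue shows the graph is connected.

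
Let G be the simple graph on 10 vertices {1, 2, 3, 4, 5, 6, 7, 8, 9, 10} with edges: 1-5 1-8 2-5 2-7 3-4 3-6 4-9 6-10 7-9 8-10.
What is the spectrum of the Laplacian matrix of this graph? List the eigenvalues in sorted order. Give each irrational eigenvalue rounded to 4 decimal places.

[0, 0.3820, 0.3820, 1.3820, 1.3820, 2.6180, 2.6180, 3.6180, 3.6180, 4]

Each diagonal entry of L is the vertex degree and each off-diagonal entry is -1 where an edge is present, 0 otherwise; in the order [1, 2, 3, 4, 5, 6, 7, 8, 9, 10] the diagonal is [2, 2, 2, 2, 2, 2, 2, 2, 2, 2]. Diagonalising L (or applying a numerical eigensolver to the 10x10 matrix) gives the spectrum above. The single zero eigenvalue shows the graph is connected. There is one zero in the spectrum, matching the 1 component. By the matrix-tree theorem the graph has (1/10) * product of the nonzero eigenvalues = 10 spanning trees.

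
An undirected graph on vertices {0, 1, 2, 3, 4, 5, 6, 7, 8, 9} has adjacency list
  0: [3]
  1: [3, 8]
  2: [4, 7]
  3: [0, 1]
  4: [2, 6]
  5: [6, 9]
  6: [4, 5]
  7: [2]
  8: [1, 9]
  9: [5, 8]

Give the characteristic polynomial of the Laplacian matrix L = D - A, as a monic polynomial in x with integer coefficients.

x^10 - 18x^9 + 136x^8 - 560x^7 + 1365x^6 - 2002x^5 + 1716x^4 - 792x^3 + 165x^2 - 10x

Reading degrees in the order [0, 1, 2, 3, 4, 5, 6, 7, 8, 9] gives [1, 2, 2, 2, 2, 2, 2, 1, 2, 2]; set D = diag(1, 2, 2, 2, 2, 2, 2, 1, 2, 2) and form L = D - A. Computing det(xI - L) by cofactor expansion (or equivalently via sum-over-permutations) gives x^10 - 18x^9 + 136x^8 - 560x^7 + 1365x^6 - 2002x^5 + 1716x^4 - 792x^3 + 165x^2 - 10x. The coefficient of x^9 equals -trace(L) = -18, matching the sum of degrees. By the matrix-tree theorem the graph has (1/10) * product of the nonzero eigenvalues = 1 spanning tree. The eigenvalues sum to 18, which equals trace(L) = 2|E|.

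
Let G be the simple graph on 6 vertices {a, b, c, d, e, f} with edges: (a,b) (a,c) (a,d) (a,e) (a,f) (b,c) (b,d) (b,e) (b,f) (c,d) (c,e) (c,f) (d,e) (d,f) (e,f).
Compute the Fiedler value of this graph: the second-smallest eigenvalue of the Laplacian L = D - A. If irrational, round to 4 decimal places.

6

Each diagonal entry of L is the vertex degree and each off-diagonal entry is -1 where an edge is present, 0 otherwise; in the order [a, b, c, d, e, f] the diagonal is [5, 5, 5, 5, 5, 5]. The smallest Laplacian eigenvalue is always 0. The next one, lambda_2 = 6, measures how hard the graph is to disconnect: larger values mean better connectivity. The largest eigenvalue, 6, is at most the vertex count 6. There is one zero in the spectrum, matching the 1 component.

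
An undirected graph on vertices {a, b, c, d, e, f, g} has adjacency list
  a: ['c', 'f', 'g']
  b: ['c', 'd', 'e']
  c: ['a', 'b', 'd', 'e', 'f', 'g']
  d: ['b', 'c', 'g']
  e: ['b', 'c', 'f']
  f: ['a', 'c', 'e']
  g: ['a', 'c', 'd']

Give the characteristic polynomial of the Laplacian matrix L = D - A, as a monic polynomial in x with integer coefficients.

With the vertex order [a, b, c, d, e, f, g], the degrees are [3, 3, 6, 3, 3, 3, 3], giving D = diag(3, 3, 6, 3, 3, 3, 3) and L = D - A. L has integer entries, so p(x) = det(xI - L) has integer coefficients. Expanding the determinant yields x^7 - 24x^6 + 231x^5 - 1140x^4 + 3036x^3 - 4128x^2 + 2240x. Since p(0) = det(-L) = 0, x divides p(x). By the matrix-tree theorem the graph has (1/7) * product of the nonzero eigenvalues = 320 spanning trees. There is one zero in the spectrum, matching the 1 component.

x^7 - 24x^6 + 231x^5 - 1140x^4 + 3036x^3 - 4128x^2 + 2240x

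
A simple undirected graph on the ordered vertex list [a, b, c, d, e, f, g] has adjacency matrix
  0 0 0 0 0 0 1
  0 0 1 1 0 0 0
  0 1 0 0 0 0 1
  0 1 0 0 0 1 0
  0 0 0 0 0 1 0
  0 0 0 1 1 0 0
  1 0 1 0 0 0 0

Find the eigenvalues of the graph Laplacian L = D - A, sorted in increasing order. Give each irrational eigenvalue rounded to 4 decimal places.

Reading degrees in the order [a, b, c, d, e, f, g] gives [1, 2, 2, 2, 1, 2, 2]; set D = diag(1, 2, 2, 2, 1, 2, 2) and form L = D - A. Diagonalising L (or applying a numerical eigensolver to the 7x7 matrix) gives the spectrum above. The largest eigenvalue, 3.8019, is at most the vertex count 7. By the matrix-tree theorem the graph has (1/7) * product of the nonzero eigenvalues = 1 spanning tree.

[0, 0.1981, 0.7530, 1.5550, 2.4450, 3.2470, 3.8019]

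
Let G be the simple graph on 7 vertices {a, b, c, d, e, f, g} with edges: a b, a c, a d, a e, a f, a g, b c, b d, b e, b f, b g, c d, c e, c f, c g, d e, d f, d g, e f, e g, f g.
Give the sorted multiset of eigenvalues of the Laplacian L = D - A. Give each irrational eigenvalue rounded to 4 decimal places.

With the vertex order [a, b, c, d, e, f, g], the degrees are [6, 6, 6, 6, 6, 6, 6], giving D = diag(6, 6, 6, 6, 6, 6, 6) and L = D - A. Diagonalising L (or applying a numerical eigensolver to the 7x7 matrix) gives the spectrum above.

[0, 7, 7, 7, 7, 7, 7]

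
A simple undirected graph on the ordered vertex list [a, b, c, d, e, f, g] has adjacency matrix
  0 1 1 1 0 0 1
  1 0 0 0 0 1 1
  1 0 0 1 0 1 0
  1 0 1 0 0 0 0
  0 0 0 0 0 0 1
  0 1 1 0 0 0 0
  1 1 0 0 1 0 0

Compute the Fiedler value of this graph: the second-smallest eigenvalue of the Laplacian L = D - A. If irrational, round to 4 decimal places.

0.6656

With the vertex order [a, b, c, d, e, f, g], the degrees are [4, 3, 3, 2, 1, 2, 3], giving D = diag(4, 3, 3, 2, 1, 2, 3) and L = D - A. The sorted Laplacian eigenvalues are [0, 0.6656, 1.5858, 2.2580, 3.7420, 4.4142, 5.3344]; the algebraic connectivity is the second entry, 0.6656. By the matrix-tree theorem the graph has (1/7) * product of the nonzero eigenvalues = 30 spanning trees.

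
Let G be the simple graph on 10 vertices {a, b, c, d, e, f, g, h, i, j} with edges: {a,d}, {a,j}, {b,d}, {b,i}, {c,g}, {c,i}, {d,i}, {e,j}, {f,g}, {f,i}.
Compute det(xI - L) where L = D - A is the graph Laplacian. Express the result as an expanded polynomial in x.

x^10 - 20x^9 + 165x^8 - 728x^7 + 1858x^6 - 2760x^5 + 2262x^4 - 882x^3 + 108x^2

Each diagonal entry of L is the vertex degree and each off-diagonal entry is -1 where an edge is present, 0 otherwise; in the order [a, b, c, d, e, f, g, h, i, j] the diagonal is [2, 2, 2, 3, 1, 2, 2, 0, 4, 2]. Computing det(xI - L) by cofactor expansion (or equivalently via sum-over-permutations) gives x^10 - 20x^9 + 165x^8 - 728x^7 + 1858x^6 - 2760x^5 + 2262x^4 - 882x^3 + 108x^2. The coefficient of x^9 equals -trace(L) = -20, matching the sum of degrees. The eigenvalues sum to 20, which equals trace(L) = 2|E|. The largest eigenvalue, 5.3245, is at most the vertex count 10.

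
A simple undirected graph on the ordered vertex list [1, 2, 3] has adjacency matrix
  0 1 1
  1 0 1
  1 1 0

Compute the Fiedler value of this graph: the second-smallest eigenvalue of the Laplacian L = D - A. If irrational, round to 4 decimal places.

3

With the vertex order [1, 2, 3], the degrees are [2, 2, 2], giving D = diag(2, 2, 2) and L = D - A. Computing the eigenvalues of L and sorting gives [0, 3, 3]. The Fiedler value lambda_2 = 3 is strictly positive, so the graph is connected. The largest eigenvalue, 3, is at most the vertex count 3.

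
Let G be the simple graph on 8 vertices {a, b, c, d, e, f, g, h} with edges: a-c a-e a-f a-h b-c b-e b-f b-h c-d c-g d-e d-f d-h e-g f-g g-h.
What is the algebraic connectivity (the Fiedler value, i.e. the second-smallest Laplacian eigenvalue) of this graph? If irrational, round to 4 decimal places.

With the vertex order [a, b, c, d, e, f, g, h], the degrees are [4, 4, 4, 4, 4, 4, 4, 4], giving D = diag(4, 4, 4, 4, 4, 4, 4, 4) and L = D - A. The sorted Laplacian eigenvalues are [0, 4, 4, 4, 4, 4, 4, 8]; the algebraic connectivity is the second entry, 4. By the matrix-tree theorem the graph has (1/8) * product of the nonzero eigenvalues = 4096 spanning trees. The eigenvalues sum to 32, which equals trace(L) = 2|E|.

4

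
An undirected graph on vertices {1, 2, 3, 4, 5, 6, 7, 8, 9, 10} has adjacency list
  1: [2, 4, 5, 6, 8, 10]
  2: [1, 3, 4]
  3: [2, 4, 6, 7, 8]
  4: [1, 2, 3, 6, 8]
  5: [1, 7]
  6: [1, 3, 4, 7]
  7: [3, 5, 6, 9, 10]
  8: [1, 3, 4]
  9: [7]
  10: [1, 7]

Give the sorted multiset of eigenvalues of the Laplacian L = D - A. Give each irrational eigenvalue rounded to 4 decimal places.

[0, 0.8242, 1.6052, 2, 3, 3.3779, 4.9046, 6.0567, 6.7104, 7.5211]

With the vertex order [1, 2, 3, 4, 5, 6, 7, 8, 9, 10], the degrees are [6, 3, 5, 5, 2, 4, 5, 3, 1, 2], giving D = diag(6, 3, 5, 5, 2, 4, 5, 3, 1, 2) and L = D - A. Diagonalising L (or applying a numerical eigensolver to the 10x10 matrix) gives the spectrum above. The single zero eigenvalue shows the graph is connected. The largest eigenvalue, 7.5211, is at most the vertex count 10. There is one zero in the spectrum, matching the 1 component.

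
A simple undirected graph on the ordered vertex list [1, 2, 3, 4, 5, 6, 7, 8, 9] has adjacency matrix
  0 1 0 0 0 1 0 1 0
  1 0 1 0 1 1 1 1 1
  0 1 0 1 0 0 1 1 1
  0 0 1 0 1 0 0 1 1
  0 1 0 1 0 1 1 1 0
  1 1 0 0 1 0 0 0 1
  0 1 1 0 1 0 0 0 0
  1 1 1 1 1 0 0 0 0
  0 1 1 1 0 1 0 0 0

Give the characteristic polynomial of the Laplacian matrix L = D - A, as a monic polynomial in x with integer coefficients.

Each diagonal entry of L is the vertex degree and each off-diagonal entry is -1 where an edge is present, 0 otherwise; in the order [1, 2, 3, 4, 5, 6, 7, 8, 9] the diagonal is [3, 7, 5, 4, 5, 4, 3, 5, 4]. Computing det(xI - L) by cofactor expansion (or equivalently via sum-over-permutations) gives x^9 - 40x^8 + 685x^7 - 6554x^6 + 38288x^5 - 139740x^4 + 310946x^3 - 385476x^2 + 203751x. The coefficient of x^8 equals -trace(L) = -40, matching the sum of degrees.

x^9 - 40x^8 + 685x^7 - 6554x^6 + 38288x^5 - 139740x^4 + 310946x^3 - 385476x^2 + 203751x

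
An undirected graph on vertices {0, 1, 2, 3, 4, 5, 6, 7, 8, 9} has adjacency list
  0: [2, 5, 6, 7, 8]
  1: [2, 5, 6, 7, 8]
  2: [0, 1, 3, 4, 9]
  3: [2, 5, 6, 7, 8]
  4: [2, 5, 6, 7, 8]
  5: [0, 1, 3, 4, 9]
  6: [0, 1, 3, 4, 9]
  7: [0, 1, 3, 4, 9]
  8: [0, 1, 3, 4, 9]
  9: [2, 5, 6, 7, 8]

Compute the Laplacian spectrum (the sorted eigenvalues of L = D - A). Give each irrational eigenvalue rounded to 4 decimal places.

[0, 5, 5, 5, 5, 5, 5, 5, 5, 10]

Reading degrees in the order [0, 1, 2, 3, 4, 5, 6, 7, 8, 9] gives [5, 5, 5, 5, 5, 5, 5, 5, 5, 5]; set D = diag(5, 5, 5, 5, 5, 5, 5, 5, 5, 5) and form L = D - A. Diagonalising L (or applying a numerical eigensolver to the 10x10 matrix) gives the spectrum above. The single zero eigenvalue shows the graph is connected. There is one zero in the spectrum, matching the 1 component.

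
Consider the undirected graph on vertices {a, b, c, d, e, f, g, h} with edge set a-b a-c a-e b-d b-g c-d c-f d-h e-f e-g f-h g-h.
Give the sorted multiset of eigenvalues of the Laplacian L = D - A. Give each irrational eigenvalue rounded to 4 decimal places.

Reading degrees in the order [a, b, c, d, e, f, g, h] gives [3, 3, 3, 3, 3, 3, 3, 3]; set D = diag(3, 3, 3, 3, 3, 3, 3, 3) and form L = D - A. Diagonalising L (or applying a numerical eigensolver to the 8x8 matrix) gives the spectrum above. The single zero eigenvalue shows the graph is connected. By the matrix-tree theorem the graph has (1/8) * product of the nonzero eigenvalues = 384 spanning trees. The largest eigenvalue, 6, is at most the vertex count 8.

[0, 2, 2, 2, 4, 4, 4, 6]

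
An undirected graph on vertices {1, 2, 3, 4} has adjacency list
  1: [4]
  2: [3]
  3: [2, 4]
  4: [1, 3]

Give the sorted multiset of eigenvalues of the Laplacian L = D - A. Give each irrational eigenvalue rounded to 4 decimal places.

[0, 0.5858, 2, 3.4142]

With the vertex order [1, 2, 3, 4], the degrees are [1, 1, 2, 2], giving D = diag(1, 1, 2, 2) and L = D - A. L is symmetric positive semidefinite, so every eigenvalue is real and nonnegative. The single zero eigenvalue shows the graph is connected. The largest eigenvalue, 3.4142, is at most the vertex count 4. There is one zero in the spectrum, matching the 1 component.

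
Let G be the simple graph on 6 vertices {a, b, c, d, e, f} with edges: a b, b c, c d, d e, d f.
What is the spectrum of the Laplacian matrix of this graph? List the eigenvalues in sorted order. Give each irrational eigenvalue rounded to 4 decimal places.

Reading degrees in the order [a, b, c, d, e, f] gives [1, 2, 2, 3, 1, 1]; set D = diag(1, 2, 2, 3, 1, 1) and form L = D - A. L is symmetric positive semidefinite, so every eigenvalue is real and nonnegative. By the matrix-tree theorem the graph has (1/6) * product of the nonzero eigenvalues = 1 spanning tree.

[0, 0.3249, 1, 1.4608, 3, 4.2143]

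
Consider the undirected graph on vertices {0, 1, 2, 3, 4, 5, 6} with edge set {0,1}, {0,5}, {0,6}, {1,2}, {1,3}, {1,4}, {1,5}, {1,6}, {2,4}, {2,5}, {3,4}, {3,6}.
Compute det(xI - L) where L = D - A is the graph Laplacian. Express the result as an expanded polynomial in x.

Each diagonal entry of L is the vertex degree and each off-diagonal entry is -1 where an edge is present, 0 otherwise; in the order [0, 1, 2, 3, 4, 5, 6] the diagonal is [3, 6, 3, 3, 3, 3, 3]. The eigenvalues of L are [0, 2, 2, 4, 4, 5, 7]; the characteristic polynomial is the product of (x - lambda_i), which multiplies out to x^7 - 24x^6 + 231x^5 - 1140x^4 + 3036x^3 - 4128x^2 + 2240x. Since p(0) = det(-L) = 0, x divides p(x). There is one zero in the spectrum, matching the 1 component. The largest eigenvalue, 7, is at most the vertex count 7.

x^7 - 24x^6 + 231x^5 - 1140x^4 + 3036x^3 - 4128x^2 + 2240x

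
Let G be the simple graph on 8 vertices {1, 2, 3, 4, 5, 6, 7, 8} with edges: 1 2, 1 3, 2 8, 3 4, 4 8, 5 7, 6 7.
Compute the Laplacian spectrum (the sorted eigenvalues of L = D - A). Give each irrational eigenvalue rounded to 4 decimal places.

With the vertex order [1, 2, 3, 4, 5, 6, 7, 8], the degrees are [2, 2, 2, 2, 1, 1, 2, 2], giving D = diag(2, 2, 2, 2, 1, 1, 2, 2) and L = D - A. The multiplicity of 0 as a Laplacian eigenvalue equals the number of connected components. The 2 zero eigenvalues correspond to the 2 connected components. There are 2 zeros in the spectrum, matching the 2 components. The largest eigenvalue, 3.6180, is at most the vertex count 8.

[0, 0, 1, 1.3820, 1.3820, 3, 3.6180, 3.6180]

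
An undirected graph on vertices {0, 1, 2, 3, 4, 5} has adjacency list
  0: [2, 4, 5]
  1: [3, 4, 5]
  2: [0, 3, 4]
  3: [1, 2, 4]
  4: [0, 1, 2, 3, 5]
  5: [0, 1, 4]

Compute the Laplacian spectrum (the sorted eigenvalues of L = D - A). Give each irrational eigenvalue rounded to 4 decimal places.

Reading degrees in the order [0, 1, 2, 3, 4, 5] gives [3, 3, 3, 3, 5, 3]; set D = diag(3, 3, 3, 3, 5, 3) and form L = D - A. Diagonalising L (or applying a numerical eigensolver to the 6x6 matrix) gives the spectrum above. The largest eigenvalue, 6, is at most the vertex count 6. The eigenvalues sum to 20, which equals trace(L) = 2|E|.

[0, 2.3820, 2.3820, 4.6180, 4.6180, 6]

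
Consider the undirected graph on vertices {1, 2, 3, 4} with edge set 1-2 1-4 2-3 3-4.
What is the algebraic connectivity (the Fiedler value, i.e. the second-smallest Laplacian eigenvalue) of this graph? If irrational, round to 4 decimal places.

With the vertex order [1, 2, 3, 4], the degrees are [2, 2, 2, 2], giving D = diag(2, 2, 2, 2) and L = D - A. The sorted Laplacian eigenvalues are [0, 2, 2, 4]; the algebraic connectivity is the second entry, 2. The eigenvalues sum to 8, which equals trace(L) = 2|E|. The largest eigenvalue, 4, is at most the vertex count 4.

2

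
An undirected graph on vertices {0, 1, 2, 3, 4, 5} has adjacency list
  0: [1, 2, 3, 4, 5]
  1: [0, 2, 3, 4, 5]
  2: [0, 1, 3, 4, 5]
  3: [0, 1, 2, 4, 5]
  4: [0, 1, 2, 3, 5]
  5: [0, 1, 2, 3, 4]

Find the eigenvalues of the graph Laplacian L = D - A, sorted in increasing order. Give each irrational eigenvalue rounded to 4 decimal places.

[0, 6, 6, 6, 6, 6]

With the vertex order [0, 1, 2, 3, 4, 5], the degrees are [5, 5, 5, 5, 5, 5], giving D = diag(5, 5, 5, 5, 5, 5) and L = D - A. Diagonalising L (or applying a numerical eigensolver to the 6x6 matrix) gives the spectrum above. The single zero eigenvalue shows the graph is connected. The largest eigenvalue, 6, is at most the vertex count 6.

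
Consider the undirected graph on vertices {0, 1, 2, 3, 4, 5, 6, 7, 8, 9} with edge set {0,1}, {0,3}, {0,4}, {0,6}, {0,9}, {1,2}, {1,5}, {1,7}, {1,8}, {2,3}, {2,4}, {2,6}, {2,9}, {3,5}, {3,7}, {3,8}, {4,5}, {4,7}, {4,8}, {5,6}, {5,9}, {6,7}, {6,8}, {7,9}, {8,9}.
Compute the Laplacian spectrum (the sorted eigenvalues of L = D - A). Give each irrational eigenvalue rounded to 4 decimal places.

[0, 5, 5, 5, 5, 5, 5, 5, 5, 10]

Reading degrees in the order [0, 1, 2, 3, 4, 5, 6, 7, 8, 9] gives [5, 5, 5, 5, 5, 5, 5, 5, 5, 5]; set D = diag(5, 5, 5, 5, 5, 5, 5, 5, 5, 5) and form L = D - A. Since every row of L sums to 0, the all-ones vector is in the kernel and 0 is an eigenvalue. There is one zero in the spectrum, matching the 1 component.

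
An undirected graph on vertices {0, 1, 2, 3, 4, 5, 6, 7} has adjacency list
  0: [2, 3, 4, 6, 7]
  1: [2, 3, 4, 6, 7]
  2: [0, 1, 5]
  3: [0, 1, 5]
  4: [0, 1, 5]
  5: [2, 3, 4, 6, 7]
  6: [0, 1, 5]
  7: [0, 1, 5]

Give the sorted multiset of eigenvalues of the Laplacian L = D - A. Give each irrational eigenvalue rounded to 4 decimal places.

Each diagonal entry of L is the vertex degree and each off-diagonal entry is -1 where an edge is present, 0 otherwise; in the order [0, 1, 2, 3, 4, 5, 6, 7] the diagonal is [5, 5, 3, 3, 3, 5, 3, 3]. L is symmetric positive semidefinite, so every eigenvalue is real and nonnegative. The single zero eigenvalue shows the graph is connected.

[0, 3, 3, 3, 3, 5, 5, 8]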